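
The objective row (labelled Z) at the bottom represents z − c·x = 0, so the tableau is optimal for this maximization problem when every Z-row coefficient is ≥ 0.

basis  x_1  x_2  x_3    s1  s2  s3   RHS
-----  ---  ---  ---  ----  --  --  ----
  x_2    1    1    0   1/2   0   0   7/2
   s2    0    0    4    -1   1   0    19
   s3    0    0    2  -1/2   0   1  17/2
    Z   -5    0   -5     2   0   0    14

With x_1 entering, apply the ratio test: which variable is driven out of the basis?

x_2

Column x_1 entries and ratios — x_2: (7/2)/1 = 7/2; s2: 0 ≤ 0, skip; s3: 0 ≤ 0, skip.
Smallest ratio is 7/2 in the row of x_2, so x_2 leaves.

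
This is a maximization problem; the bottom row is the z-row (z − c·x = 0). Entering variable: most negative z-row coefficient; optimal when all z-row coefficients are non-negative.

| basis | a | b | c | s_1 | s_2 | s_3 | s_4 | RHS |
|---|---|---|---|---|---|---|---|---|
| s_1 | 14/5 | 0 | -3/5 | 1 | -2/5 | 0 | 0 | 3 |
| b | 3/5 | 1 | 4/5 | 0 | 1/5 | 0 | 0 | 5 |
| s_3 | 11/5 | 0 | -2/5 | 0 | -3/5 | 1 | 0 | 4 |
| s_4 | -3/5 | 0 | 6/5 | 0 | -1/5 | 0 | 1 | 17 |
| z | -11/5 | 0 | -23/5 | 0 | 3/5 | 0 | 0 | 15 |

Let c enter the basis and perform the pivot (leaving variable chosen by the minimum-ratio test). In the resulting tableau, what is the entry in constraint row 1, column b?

3/4

Ratio test on column c — row 1: entry -3/5 ≤ 0; row 2: 5/(4/5) = 25/4; row 3: entry -2/5 ≤ 0; row 4: 17/(6/5) = 85/6. Minimum is 25/4 at row 2 (b leaves); pivot element 4/5.
Divide row 2 by 4/5; eliminate column c from the other rows.
Row 1 update in column b: 0 − (-3/5)·(5/4) = 3/4.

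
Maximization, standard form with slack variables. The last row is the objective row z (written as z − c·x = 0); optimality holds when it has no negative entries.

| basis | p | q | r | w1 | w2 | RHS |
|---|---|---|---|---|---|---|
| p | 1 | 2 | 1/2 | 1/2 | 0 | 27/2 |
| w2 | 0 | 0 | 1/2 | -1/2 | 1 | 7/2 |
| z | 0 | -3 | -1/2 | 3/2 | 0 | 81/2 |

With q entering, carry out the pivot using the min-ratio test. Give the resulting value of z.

243/4

Ratio test on column q — row 1: (27/2)/2 = 27/4; row 2: entry 0 ≤ 0. Minimum is 27/4 at row 1 (p leaves); pivot element 2.
Pivot on row 1; the z-row RHS becomes 81/2 − (-3)·(27/4) = 243/4.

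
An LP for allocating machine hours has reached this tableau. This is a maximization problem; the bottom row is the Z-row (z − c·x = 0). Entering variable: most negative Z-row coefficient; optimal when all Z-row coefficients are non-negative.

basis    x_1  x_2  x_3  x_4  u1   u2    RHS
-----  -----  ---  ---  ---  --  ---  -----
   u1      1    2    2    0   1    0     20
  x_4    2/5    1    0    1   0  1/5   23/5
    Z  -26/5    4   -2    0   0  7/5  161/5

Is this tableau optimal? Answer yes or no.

The Z-row has a negative entry -26/5 in column x_1, so it is not optimal.

no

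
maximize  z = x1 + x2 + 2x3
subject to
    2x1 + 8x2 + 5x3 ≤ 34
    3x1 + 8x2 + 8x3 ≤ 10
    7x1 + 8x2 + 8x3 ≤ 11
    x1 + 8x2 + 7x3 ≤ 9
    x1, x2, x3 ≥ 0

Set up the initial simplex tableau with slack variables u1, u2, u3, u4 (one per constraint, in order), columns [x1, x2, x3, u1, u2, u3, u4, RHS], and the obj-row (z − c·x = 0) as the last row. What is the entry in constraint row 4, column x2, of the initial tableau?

Constraint 4 has coefficient 8 on x2.

8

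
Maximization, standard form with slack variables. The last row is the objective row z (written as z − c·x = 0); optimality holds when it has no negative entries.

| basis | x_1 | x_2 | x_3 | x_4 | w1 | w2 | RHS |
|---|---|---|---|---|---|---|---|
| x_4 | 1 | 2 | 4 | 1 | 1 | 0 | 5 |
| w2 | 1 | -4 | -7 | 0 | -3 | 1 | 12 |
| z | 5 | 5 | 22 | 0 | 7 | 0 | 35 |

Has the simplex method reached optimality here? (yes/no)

Every z-row coefficient is ≥ 0, so the tableau is optimal.

yes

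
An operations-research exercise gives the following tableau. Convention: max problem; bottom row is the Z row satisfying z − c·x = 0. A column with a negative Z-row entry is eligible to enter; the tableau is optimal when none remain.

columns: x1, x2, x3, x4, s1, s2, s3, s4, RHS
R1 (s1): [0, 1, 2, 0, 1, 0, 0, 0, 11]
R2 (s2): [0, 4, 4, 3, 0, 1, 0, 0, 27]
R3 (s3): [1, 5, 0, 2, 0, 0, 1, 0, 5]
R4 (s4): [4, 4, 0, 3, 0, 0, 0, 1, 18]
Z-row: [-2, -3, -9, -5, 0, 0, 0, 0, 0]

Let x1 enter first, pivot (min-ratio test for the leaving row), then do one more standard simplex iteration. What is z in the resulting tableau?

117/2

Ratio test on column x1 — row 1: entry 0 ≤ 0; row 2: entry 0 ≤ 0; row 3: 5/1 = 5; row 4: 18/4 = 9/2. Minimum is 9/2 at row 4 (s4 leaves); pivot element 4.
Pivot on row 4; the Z-row RHS becomes 0 − (-2)·(9/2) = 9.
Next entering variable (most negative Z-row entry -9): x3.
Ratio test on column x3 — row 1: 11/2 = 11/2; row 2: 27/4 = 27/4; row 3: entry 0 ≤ 0; row 4: entry 0 ≤ 0. Minimum is 11/2 at row 1 (s1 leaves); pivot element 2.
After the second pivot the Z-row RHS is 9 − (-9)·(11/2) = 117/2.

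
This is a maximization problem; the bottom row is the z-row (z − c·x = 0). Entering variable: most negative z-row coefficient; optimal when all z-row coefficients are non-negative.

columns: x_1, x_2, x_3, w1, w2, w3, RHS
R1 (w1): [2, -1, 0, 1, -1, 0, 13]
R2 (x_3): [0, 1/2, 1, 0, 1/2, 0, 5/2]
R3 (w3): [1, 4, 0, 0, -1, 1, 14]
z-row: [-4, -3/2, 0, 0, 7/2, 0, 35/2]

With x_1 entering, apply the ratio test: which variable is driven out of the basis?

Column x_1 entries and ratios — w1: 13/2 = 13/2; x_3: 0 ≤ 0, skip; w3: 14/1 = 14.
Smallest ratio is 13/2 in the row of w1, so w1 leaves.

w1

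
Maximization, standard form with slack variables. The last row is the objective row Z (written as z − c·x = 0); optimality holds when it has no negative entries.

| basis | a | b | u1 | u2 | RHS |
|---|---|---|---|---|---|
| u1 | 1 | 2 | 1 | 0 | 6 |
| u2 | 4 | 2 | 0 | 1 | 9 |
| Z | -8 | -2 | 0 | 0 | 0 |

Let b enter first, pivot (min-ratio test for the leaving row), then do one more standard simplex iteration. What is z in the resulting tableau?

13

Ratio test on column b — row 1: 6/2 = 3; row 2: 9/2 = 9/2. Minimum is 3 at row 1 (u1 leaves); pivot element 2.
Pivot on row 1; the Z-row RHS becomes 0 − (-2)·3 = 6.
Next entering variable (most negative Z-row entry -7): a.
Ratio test on column a — row 1: 3/(1/2) = 6; row 2: 3/3 = 1. Minimum is 1 at row 2 (u2 leaves); pivot element 3.
After the second pivot the Z-row RHS is 6 − (-7)·1 = 13.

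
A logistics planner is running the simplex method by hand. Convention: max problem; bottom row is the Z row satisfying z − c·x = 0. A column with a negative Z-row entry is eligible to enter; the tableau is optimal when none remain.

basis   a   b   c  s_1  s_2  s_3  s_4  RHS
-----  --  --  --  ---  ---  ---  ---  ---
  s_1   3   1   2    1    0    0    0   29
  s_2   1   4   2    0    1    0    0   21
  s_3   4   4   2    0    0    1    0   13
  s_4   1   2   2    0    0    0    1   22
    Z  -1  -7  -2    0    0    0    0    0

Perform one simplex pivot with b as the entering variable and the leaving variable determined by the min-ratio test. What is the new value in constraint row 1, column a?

Ratio test on column b — row 1: 29/1 = 29; row 2: 21/4 = 21/4; row 3: 13/4 = 13/4; row 4: 22/2 = 11. Minimum is 13/4 at row 3 (s_3 leaves); pivot element 4.
Divide row 3 by 4; eliminate column b from the other rows.
Row 1 update in column a: 3 − 1·1 = 2.

2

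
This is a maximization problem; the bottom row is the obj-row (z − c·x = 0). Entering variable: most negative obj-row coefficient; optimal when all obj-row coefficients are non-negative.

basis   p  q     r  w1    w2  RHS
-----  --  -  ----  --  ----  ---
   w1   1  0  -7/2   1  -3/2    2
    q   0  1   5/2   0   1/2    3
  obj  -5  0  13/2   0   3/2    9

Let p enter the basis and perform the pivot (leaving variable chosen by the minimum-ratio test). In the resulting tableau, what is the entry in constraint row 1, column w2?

-3/2

Ratio test on column p — row 1: 2/1 = 2; row 2: entry 0 ≤ 0. Minimum is 2 at row 1 (w1 leaves); pivot element 1.
Divide row 1 by 1; eliminate column p from the other rows.
In the new row 1, the w2 entry is the old entry divided by the pivot: (-3/2)/1 = -3/2.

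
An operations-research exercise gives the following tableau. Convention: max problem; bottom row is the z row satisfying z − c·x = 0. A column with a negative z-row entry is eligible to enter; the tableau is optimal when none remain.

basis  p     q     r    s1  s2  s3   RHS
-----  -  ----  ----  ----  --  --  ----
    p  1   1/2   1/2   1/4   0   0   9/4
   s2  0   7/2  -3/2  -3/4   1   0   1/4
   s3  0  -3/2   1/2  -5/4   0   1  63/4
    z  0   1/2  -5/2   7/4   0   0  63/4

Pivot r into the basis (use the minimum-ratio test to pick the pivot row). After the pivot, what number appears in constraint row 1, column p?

Ratio test on column r — row 1: (9/4)/(1/2) = 9/2; row 2: entry -3/2 ≤ 0; row 3: (63/4)/(1/2) = 63/2. Minimum is 9/2 at row 1 (p leaves); pivot element 1/2.
Divide row 1 by 1/2; eliminate column r from the other rows.
In the new row 1, the p entry is the old entry divided by the pivot: 1/(1/2) = 2.

2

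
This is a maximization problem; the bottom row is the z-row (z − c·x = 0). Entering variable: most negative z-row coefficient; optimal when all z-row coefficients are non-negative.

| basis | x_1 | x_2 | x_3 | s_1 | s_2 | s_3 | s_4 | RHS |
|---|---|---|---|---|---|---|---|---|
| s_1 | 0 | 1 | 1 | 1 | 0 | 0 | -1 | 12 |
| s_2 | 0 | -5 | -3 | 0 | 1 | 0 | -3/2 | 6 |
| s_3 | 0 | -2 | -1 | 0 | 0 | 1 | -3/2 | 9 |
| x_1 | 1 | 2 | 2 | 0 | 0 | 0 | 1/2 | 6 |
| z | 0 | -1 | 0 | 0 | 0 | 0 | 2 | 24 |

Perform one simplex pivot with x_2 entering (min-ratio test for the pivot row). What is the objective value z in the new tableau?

Ratio test on column x_2 — row 1: 12/1 = 12; row 2: entry -5 ≤ 0; row 3: entry -2 ≤ 0; row 4: 6/2 = 3. Minimum is 3 at row 4 (x_1 leaves); pivot element 2.
Pivot on row 4; the z-row RHS becomes 24 − (-1)·3 = 27.

27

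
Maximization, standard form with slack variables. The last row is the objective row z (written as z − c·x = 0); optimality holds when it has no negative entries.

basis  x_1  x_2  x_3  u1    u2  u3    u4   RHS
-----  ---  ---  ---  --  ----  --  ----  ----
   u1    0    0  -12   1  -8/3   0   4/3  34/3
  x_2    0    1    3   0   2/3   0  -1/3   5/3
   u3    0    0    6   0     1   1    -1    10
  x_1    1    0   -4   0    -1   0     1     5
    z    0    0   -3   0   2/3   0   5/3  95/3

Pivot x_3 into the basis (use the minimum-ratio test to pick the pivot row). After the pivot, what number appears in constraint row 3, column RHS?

Ratio test on column x_3 — row 1: entry -12 ≤ 0; row 2: (5/3)/3 = 5/9; row 3: 10/6 = 5/3; row 4: entry -4 ≤ 0. Minimum is 5/9 at row 2 (x_2 leaves); pivot element 3.
Divide row 2 by 3; eliminate column x_3 from the other rows.
Row 3 update in column RHS: 10 − 6·(5/9) = 20/3.

20/3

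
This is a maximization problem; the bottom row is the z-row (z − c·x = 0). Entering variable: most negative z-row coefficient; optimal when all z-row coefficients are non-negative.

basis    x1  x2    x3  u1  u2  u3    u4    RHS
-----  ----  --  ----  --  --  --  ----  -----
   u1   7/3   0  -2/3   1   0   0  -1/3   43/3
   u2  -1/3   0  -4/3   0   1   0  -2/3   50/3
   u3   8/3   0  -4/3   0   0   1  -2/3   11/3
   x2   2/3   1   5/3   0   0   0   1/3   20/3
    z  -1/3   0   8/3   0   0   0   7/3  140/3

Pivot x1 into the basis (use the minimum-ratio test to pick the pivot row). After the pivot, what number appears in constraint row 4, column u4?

Ratio test on column x1 — row 1: (43/3)/(7/3) = 43/7; row 2: entry -1/3 ≤ 0; row 3: (11/3)/(8/3) = 11/8; row 4: (20/3)/(2/3) = 10. Minimum is 11/8 at row 3 (u3 leaves); pivot element 8/3.
Divide row 3 by 8/3; eliminate column x1 from the other rows.
Row 4 update in column u4: 1/3 − (2/3)·(-1/4) = 1/2.

1/2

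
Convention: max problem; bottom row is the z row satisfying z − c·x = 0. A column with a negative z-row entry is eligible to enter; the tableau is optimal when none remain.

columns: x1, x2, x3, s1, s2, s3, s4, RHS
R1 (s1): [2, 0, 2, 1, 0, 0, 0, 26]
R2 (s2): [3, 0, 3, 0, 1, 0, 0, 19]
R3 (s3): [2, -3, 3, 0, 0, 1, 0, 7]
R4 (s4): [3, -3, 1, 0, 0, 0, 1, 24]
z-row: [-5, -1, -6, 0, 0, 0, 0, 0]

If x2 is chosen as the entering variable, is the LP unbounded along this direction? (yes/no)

yes

Every constraint-row entry in column x2 is ≤ 0, so increasing x2 is unbounded.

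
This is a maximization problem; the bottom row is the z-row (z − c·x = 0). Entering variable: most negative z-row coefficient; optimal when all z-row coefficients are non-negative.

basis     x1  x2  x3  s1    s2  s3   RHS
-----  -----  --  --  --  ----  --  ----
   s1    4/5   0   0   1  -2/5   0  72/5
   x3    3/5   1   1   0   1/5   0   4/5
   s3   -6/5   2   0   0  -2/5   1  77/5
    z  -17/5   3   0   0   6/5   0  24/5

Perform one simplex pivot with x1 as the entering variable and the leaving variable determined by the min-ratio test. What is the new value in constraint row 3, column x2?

Ratio test on column x1 — row 1: (72/5)/(4/5) = 18; row 2: (4/5)/(3/5) = 4/3; row 3: entry -6/5 ≤ 0. Minimum is 4/3 at row 2 (x3 leaves); pivot element 3/5.
Divide row 2 by 3/5; eliminate column x1 from the other rows.
Row 3 update in column x2: 2 − (-6/5)·(5/3) = 4.

4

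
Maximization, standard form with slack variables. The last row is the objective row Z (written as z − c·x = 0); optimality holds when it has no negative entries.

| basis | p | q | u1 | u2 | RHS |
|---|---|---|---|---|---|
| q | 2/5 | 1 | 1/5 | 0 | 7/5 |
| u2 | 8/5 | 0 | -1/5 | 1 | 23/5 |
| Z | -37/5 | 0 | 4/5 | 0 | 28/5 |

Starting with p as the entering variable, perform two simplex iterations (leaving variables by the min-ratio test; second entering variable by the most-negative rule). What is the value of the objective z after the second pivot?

27

Ratio test on column p — row 1: (7/5)/(2/5) = 7/2; row 2: (23/5)/(8/5) = 23/8. Minimum is 23/8 at row 2 (u2 leaves); pivot element 8/5.
Pivot on row 2; the Z-row RHS becomes 28/5 − (-37/5)·(23/8) = 215/8.
Next entering variable (most negative Z-row entry -1/8): u1.
Ratio test on column u1 — row 1: (1/4)/(1/4) = 1; row 2: entry -1/8 ≤ 0. Minimum is 1 at row 1 (q leaves); pivot element 1/4.
After the second pivot the Z-row RHS is 215/8 − (-1/8)·1 = 27.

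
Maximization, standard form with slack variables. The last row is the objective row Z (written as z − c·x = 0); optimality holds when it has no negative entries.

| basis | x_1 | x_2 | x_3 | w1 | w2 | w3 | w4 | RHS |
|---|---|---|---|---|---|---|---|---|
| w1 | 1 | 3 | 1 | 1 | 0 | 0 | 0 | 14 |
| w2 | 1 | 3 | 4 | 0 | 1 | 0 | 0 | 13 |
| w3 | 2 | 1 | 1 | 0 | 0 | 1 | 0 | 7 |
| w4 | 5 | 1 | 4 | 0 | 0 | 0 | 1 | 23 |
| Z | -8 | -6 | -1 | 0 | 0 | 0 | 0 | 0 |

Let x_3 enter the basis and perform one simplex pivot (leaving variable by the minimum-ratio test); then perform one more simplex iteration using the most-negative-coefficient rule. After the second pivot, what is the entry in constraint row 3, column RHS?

15/7

Ratio test on column x_3 — row 1: 14/1 = 14; row 2: 13/4 = 13/4; row 3: 7/1 = 7; row 4: 23/4 = 23/4. Minimum is 13/4 at row 2 (w2 leaves); pivot element 4.
Divide row 2 by 4; eliminate column x_3 from the other rows.
Second iteration: most negative Z-row entry is -31/4 in column x_1, so x_1 enters.
Ratio test on column x_1 — row 1: (43/4)/(3/4) = 43/3; row 2: (13/4)/(1/4) = 13; row 3: (15/4)/(7/4) = 15/7; row 4: 10/4 = 5/2. Minimum is 15/7 at row 3 (w3 leaves); pivot element 7/4.
Divide row 3 by 7/4; eliminate column x_1 from the other rows.
After both pivots, the entry at constraint row 3, column RHS is 15/7.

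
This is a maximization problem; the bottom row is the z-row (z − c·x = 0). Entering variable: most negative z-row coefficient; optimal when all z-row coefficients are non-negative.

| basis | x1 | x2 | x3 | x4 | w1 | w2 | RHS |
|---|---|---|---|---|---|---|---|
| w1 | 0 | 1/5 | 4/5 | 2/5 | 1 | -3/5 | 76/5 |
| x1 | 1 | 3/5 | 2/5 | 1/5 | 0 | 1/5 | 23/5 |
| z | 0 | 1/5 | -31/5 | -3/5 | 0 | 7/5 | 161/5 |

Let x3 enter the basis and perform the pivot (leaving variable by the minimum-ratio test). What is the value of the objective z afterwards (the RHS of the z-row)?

Ratio test on column x3 — row 1: (76/5)/(4/5) = 19; row 2: (23/5)/(2/5) = 23/2. Minimum is 23/2 at row 2 (x1 leaves); pivot element 2/5.
Pivot on row 2; the z-row RHS becomes 161/5 − (-31/5)·(23/2) = 207/2.

207/2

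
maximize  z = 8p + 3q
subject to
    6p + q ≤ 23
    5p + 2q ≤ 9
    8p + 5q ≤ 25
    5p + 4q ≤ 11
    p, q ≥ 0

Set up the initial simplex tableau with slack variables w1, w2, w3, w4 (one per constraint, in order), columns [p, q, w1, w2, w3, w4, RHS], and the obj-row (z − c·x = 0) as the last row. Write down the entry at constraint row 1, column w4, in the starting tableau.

0

Slack w4 belongs to constraint 4; its column is the unit vector e_4, so the entry in row 1 is 0.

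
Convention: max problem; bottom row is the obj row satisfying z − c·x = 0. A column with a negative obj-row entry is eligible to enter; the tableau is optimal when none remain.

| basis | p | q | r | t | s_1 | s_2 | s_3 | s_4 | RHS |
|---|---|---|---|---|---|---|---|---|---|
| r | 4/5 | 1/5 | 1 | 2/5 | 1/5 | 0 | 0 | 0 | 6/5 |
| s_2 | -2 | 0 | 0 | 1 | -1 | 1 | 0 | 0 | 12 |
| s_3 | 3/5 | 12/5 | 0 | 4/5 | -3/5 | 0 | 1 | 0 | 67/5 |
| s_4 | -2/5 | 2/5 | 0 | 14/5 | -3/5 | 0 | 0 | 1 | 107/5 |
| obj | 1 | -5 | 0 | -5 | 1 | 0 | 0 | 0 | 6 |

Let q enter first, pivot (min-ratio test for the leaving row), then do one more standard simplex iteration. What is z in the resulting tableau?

Ratio test on column q — row 1: (6/5)/(1/5) = 6; row 2: entry 0 ≤ 0; row 3: (67/5)/(12/5) = 67/12; row 4: (107/5)/(2/5) = 107/2. Minimum is 67/12 at row 3 (s_3 leaves); pivot element 12/5.
Pivot on row 3; the obj-row RHS becomes 6 − (-5)·(67/12) = 407/12.
Next entering variable (most negative obj-row entry -10/3): t.
Ratio test on column t — row 1: (1/12)/(1/3) = 1/4; row 2: 12/1 = 12; row 3: (67/12)/(1/3) = 67/4; row 4: (115/6)/(8/3) = 115/16. Minimum is 1/4 at row 1 (r leaves); pivot element 1/3.
After the second pivot the obj-row RHS is 407/12 − (-10/3)·(1/4) = 139/4.

139/4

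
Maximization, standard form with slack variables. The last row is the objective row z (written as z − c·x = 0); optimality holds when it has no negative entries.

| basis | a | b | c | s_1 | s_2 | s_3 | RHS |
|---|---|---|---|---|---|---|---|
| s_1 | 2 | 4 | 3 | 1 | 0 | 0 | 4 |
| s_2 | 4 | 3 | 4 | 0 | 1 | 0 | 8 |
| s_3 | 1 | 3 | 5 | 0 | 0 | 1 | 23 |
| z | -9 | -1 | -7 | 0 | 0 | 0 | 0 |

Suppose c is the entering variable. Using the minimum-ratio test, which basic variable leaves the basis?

s_1

Column c entries and ratios — s_1: 4/3 = 4/3; s_2: 8/4 = 2; s_3: 23/5 = 23/5.
Smallest ratio is 4/3 in the row of s_1, so s_1 leaves.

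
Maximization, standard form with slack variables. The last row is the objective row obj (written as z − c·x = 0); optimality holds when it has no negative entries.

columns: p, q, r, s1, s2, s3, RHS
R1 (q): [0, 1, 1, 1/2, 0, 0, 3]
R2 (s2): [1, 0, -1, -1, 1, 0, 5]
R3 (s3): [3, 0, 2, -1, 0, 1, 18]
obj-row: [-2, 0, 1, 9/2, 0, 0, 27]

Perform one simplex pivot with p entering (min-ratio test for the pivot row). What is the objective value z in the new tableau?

37

Ratio test on column p — row 1: entry 0 ≤ 0; row 2: 5/1 = 5; row 3: 18/3 = 6. Minimum is 5 at row 2 (s2 leaves); pivot element 1.
Pivot on row 2; the obj-row RHS becomes 27 − (-2)·5 = 37.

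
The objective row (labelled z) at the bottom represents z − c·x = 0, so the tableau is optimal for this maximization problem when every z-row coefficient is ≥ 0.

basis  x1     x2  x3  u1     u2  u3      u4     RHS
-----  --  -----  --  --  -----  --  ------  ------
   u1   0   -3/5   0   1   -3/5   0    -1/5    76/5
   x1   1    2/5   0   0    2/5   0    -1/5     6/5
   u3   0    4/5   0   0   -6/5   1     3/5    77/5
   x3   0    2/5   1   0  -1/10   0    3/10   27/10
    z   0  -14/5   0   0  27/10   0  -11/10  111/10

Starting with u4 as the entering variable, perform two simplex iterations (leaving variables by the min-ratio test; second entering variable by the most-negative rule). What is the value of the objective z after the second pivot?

Ratio test on column u4 — row 1: entry -1/5 ≤ 0; row 2: entry -1/5 ≤ 0; row 3: (77/5)/(3/5) = 77/3; row 4: (27/10)/(3/10) = 9. Minimum is 9 at row 4 (x3 leaves); pivot element 3/10.
Pivot on row 4; the z-row RHS becomes 111/10 − (-11/10)·9 = 21.
Next entering variable (most negative z-row entry -4/3): x2.
Ratio test on column x2 — row 1: entry -1/3 ≤ 0; row 2: 3/(2/3) = 9/2; row 3: entry 0 ≤ 0; row 4: 9/(4/3) = 27/4. Minimum is 9/2 at row 2 (x1 leaves); pivot element 2/3.
After the second pivot the z-row RHS is 21 − (-4/3)·(9/2) = 27.

27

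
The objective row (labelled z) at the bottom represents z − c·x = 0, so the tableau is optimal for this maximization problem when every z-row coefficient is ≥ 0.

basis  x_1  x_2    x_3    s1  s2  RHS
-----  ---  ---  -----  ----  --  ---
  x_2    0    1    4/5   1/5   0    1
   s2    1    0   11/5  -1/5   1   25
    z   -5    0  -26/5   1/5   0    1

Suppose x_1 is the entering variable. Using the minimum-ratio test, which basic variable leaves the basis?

Column x_1 entries and ratios — x_2: 0 ≤ 0, skip; s2: 25/1 = 25.
Smallest ratio is 25 in the row of s2, so s2 leaves.

s2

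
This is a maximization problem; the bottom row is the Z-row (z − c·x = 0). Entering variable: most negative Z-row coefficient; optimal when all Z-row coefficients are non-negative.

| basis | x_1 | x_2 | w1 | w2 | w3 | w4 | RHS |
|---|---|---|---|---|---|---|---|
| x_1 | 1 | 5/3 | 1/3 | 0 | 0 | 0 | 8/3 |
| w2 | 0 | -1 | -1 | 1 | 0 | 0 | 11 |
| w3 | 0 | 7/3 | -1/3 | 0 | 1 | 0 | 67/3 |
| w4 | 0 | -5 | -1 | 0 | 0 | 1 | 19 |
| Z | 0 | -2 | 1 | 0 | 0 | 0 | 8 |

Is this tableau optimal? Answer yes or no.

no

The Z-row has a negative entry -2 in column x_2, so it is not optimal.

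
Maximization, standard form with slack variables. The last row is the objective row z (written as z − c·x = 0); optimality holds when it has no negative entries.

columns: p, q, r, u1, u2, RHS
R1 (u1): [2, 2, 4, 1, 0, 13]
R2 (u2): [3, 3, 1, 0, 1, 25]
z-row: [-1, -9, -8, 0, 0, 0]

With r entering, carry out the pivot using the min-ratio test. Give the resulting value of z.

Ratio test on column r — row 1: 13/4 = 13/4; row 2: 25/1 = 25. Minimum is 13/4 at row 1 (u1 leaves); pivot element 4.
Pivot on row 1; the z-row RHS becomes 0 − (-8)·(13/4) = 26.

26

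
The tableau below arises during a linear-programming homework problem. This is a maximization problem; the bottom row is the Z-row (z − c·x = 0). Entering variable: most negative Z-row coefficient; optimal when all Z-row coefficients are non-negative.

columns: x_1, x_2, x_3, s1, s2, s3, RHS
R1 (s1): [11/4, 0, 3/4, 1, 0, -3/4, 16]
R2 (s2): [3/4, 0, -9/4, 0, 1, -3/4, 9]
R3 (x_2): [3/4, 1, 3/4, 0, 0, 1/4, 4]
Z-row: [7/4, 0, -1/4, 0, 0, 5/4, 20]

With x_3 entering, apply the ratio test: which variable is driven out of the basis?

Column x_3 entries and ratios — s1: 16/(3/4) = 64/3; s2: -9/4 ≤ 0, skip; x_2: 4/(3/4) = 16/3.
Smallest ratio is 16/3 in the row of x_2, so x_2 leaves.

x_2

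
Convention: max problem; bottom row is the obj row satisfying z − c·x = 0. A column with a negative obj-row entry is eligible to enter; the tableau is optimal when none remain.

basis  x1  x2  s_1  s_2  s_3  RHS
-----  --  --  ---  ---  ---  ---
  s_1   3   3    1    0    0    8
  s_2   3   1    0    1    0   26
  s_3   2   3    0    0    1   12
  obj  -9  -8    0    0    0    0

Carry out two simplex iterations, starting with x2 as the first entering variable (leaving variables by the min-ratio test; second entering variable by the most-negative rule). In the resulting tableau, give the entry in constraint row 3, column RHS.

20/3

Ratio test on column x2 — row 1: 8/3 = 8/3; row 2: 26/1 = 26; row 3: 12/3 = 4. Minimum is 8/3 at row 1 (s_1 leaves); pivot element 3.
Divide row 1 by 3; eliminate column x2 from the other rows.
Second iteration: most negative obj-row entry is -1 in column x1, so x1 enters.
Ratio test on column x1 — row 1: (8/3)/1 = 8/3; row 2: (70/3)/2 = 35/3; row 3: entry -1 ≤ 0. Minimum is 8/3 at row 1 (x2 leaves); pivot element 1.
Divide row 1 by 1; eliminate column x1 from the other rows.
After both pivots, the entry at constraint row 3, column RHS is 20/3.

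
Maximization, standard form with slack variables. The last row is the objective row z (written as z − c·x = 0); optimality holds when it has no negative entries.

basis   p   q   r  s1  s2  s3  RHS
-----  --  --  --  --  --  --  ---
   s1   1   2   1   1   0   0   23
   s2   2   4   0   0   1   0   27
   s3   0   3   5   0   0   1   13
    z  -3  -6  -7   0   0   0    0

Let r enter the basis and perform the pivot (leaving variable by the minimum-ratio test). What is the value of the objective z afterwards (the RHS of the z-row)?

91/5

Ratio test on column r — row 1: 23/1 = 23; row 2: entry 0 ≤ 0; row 3: 13/5 = 13/5. Minimum is 13/5 at row 3 (s3 leaves); pivot element 5.
Pivot on row 3; the z-row RHS becomes 0 − (-7)·(13/5) = 91/5.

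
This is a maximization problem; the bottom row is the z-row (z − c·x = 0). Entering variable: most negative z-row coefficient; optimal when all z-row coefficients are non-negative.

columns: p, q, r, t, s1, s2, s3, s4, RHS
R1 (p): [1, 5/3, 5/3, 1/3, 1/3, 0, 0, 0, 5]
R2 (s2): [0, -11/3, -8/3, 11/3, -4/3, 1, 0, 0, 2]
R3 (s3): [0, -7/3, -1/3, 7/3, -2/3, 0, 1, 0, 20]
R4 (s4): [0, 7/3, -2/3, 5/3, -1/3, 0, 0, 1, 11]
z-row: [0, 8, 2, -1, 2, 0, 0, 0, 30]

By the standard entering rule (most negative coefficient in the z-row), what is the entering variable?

Negative z-row entries: t: -1.
The most negative is -1 in column t, so t enters.

t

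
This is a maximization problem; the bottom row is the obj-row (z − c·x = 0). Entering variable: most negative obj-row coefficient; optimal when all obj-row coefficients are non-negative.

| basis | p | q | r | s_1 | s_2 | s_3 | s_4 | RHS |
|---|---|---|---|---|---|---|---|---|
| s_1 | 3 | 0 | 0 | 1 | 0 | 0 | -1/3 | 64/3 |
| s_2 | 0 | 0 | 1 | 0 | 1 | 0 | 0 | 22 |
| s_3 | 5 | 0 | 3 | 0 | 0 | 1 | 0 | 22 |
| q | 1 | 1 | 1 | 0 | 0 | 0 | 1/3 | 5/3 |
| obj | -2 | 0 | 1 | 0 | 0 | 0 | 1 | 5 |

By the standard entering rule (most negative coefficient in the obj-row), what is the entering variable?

p

Negative obj-row entries: p: -2.
The most negative is -2 in column p, so p enters.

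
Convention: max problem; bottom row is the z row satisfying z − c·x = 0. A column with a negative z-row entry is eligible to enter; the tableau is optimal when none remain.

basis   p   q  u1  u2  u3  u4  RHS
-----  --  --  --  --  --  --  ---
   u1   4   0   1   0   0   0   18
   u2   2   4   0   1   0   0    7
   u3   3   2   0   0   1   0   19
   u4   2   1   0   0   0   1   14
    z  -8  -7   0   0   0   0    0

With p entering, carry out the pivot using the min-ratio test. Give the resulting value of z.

28

Ratio test on column p — row 1: 18/4 = 9/2; row 2: 7/2 = 7/2; row 3: 19/3 = 19/3; row 4: 14/2 = 7. Minimum is 7/2 at row 2 (u2 leaves); pivot element 2.
Pivot on row 2; the z-row RHS becomes 0 − (-8)·(7/2) = 28.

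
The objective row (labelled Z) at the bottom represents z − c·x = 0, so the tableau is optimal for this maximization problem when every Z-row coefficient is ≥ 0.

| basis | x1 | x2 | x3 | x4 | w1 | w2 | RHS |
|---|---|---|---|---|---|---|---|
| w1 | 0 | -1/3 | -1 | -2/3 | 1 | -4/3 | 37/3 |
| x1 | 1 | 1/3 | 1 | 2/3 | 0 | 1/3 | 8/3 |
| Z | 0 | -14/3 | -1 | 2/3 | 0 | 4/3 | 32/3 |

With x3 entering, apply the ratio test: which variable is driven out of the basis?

x1

Column x3 entries and ratios — w1: -1 ≤ 0, skip; x1: (8/3)/1 = 8/3.
Smallest ratio is 8/3 in the row of x1, so x1 leaves.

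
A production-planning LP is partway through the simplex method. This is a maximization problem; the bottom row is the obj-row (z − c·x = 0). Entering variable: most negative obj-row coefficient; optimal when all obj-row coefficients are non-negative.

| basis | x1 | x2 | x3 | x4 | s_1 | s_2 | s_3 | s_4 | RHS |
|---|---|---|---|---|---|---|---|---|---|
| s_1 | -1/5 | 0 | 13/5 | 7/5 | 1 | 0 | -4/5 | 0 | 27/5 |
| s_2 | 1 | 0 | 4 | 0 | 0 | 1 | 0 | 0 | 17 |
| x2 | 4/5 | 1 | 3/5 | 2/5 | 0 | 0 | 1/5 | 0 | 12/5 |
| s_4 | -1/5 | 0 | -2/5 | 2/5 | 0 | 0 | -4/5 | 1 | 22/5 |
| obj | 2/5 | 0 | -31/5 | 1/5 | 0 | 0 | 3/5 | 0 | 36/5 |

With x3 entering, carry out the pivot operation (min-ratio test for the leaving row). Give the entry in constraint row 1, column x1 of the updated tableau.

Ratio test on column x3 — row 1: (27/5)/(13/5) = 27/13; row 2: 17/4 = 17/4; row 3: (12/5)/(3/5) = 4; row 4: entry -2/5 ≤ 0. Minimum is 27/13 at row 1 (s_1 leaves); pivot element 13/5.
Divide row 1 by 13/5; eliminate column x3 from the other rows.
In the new row 1, the x1 entry is the old entry divided by the pivot: (-1/5)/(13/5) = -1/13.

-1/13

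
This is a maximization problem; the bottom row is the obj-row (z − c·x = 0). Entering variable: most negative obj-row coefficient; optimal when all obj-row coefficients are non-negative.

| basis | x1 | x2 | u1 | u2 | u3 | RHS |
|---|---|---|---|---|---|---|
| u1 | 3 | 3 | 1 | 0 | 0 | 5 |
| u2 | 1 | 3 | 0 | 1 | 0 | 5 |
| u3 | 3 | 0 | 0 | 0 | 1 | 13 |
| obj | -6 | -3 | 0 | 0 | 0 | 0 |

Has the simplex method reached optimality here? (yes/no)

The obj-row has a negative entry -6 in column x1, so it is not optimal.

no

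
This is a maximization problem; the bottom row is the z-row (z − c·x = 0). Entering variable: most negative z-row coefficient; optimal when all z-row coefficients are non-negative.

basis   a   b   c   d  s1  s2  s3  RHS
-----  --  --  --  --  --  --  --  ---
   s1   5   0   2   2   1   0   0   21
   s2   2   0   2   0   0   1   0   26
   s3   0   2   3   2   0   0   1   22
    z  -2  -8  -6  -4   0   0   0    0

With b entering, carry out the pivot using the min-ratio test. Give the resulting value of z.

Ratio test on column b — row 1: entry 0 ≤ 0; row 2: entry 0 ≤ 0; row 3: 22/2 = 11. Minimum is 11 at row 3 (s3 leaves); pivot element 2.
Pivot on row 3; the z-row RHS becomes 0 − (-8)·11 = 88.

88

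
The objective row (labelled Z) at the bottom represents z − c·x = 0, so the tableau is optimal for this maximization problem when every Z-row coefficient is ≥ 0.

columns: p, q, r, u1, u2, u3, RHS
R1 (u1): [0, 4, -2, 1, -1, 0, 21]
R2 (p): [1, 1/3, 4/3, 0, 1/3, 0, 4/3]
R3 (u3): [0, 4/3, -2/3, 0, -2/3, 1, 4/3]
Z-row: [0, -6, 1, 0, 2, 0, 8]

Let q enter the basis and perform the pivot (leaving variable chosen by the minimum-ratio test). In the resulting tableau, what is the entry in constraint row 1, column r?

0

Ratio test on column q — row 1: 21/4 = 21/4; row 2: (4/3)/(1/3) = 4; row 3: (4/3)/(4/3) = 1. Minimum is 1 at row 3 (u3 leaves); pivot element 4/3.
Divide row 3 by 4/3; eliminate column q from the other rows.
Row 1 update in column r: -2 − 4·(-1/2) = 0.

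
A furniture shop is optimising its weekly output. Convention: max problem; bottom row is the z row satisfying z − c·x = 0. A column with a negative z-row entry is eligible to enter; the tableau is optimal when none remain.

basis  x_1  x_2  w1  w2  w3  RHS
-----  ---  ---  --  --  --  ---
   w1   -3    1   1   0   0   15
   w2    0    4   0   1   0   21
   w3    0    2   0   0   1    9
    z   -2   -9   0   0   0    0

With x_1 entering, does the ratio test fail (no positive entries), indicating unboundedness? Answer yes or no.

yes

Every constraint-row entry in column x_1 is ≤ 0, so increasing x_1 is unbounded.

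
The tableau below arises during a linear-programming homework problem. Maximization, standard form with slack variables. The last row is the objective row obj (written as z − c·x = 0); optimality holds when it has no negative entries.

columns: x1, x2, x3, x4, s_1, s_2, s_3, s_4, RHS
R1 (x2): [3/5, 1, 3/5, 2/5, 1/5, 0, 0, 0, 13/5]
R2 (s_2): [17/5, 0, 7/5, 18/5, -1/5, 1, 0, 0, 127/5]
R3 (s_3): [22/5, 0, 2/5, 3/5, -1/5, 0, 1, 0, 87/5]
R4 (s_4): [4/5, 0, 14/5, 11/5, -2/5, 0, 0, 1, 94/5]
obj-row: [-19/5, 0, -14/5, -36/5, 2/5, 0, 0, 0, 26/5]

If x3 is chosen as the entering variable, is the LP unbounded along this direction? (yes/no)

Column x3 has positive entries in row(s) 1, 2, 3, 4, so the ratio test bounds it — not unbounded.

no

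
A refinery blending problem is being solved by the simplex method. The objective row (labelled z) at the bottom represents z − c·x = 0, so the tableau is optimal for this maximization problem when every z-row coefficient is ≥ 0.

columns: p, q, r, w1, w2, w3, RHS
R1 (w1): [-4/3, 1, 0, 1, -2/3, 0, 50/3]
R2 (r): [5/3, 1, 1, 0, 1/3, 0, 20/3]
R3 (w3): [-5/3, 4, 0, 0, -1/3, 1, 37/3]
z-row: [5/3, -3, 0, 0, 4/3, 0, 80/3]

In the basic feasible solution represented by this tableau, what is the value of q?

0

q is not in the basis, so in the current basic feasible solution q = 0.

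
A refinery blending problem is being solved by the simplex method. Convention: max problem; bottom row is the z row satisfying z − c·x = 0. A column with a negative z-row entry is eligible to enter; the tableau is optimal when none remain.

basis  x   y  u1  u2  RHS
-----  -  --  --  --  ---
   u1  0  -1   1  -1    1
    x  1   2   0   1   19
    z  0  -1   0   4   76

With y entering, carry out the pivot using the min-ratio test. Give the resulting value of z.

171/2

Ratio test on column y — row 1: entry -1 ≤ 0; row 2: 19/2 = 19/2. Minimum is 19/2 at row 2 (x leaves); pivot element 2.
Pivot on row 2; the z-row RHS becomes 76 − (-1)·(19/2) = 171/2.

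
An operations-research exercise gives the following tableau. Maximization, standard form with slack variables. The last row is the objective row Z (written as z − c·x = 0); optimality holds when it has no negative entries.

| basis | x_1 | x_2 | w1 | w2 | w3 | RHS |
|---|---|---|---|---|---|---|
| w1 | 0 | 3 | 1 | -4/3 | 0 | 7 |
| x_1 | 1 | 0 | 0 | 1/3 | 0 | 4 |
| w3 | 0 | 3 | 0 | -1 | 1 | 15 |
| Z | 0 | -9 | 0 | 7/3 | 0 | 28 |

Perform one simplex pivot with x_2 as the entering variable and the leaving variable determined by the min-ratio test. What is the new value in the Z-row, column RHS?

49

Ratio test on column x_2 — row 1: 7/3 = 7/3; row 2: entry 0 ≤ 0; row 3: 15/3 = 5. Minimum is 7/3 at row 1 (w1 leaves); pivot element 3.
Divide row 1 by 3; eliminate column x_2 from the other rows.
Z-row update in column RHS: 28 − (-9)·(7/3) = 49.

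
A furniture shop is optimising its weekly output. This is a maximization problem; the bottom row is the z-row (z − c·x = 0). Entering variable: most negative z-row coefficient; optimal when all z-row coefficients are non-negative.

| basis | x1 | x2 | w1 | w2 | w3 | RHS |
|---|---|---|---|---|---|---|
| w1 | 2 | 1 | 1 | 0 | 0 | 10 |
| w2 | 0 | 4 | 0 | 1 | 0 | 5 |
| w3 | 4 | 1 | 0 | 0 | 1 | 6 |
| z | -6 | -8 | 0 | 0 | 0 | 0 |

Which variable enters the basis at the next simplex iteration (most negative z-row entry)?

x2

Negative z-row entries: x1: -6, x2: -8.
The most negative is -8 in column x2, so x2 enters.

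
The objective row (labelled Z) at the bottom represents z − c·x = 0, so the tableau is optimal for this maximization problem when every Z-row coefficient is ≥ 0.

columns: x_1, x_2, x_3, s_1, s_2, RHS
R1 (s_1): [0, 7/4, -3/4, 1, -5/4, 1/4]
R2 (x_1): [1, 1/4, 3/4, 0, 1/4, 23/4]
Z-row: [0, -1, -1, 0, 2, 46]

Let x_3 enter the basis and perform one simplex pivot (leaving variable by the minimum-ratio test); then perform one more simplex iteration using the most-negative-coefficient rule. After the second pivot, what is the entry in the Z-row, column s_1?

Ratio test on column x_3 — row 1: entry -3/4 ≤ 0; row 2: (23/4)/(3/4) = 23/3. Minimum is 23/3 at row 2 (x_1 leaves); pivot element 3/4.
Divide row 2 by 3/4; eliminate column x_3 from the other rows.
Second iteration: most negative Z-row entry is -2/3 in column x_2, so x_2 enters.
Ratio test on column x_2 — row 1: 6/2 = 3; row 2: (23/3)/(1/3) = 23. Minimum is 3 at row 1 (s_1 leaves); pivot element 2.
Divide row 1 by 2; eliminate column x_2 from the other rows.
After both pivots, the entry at the Z-row, column s_1 is 1/3.

1/3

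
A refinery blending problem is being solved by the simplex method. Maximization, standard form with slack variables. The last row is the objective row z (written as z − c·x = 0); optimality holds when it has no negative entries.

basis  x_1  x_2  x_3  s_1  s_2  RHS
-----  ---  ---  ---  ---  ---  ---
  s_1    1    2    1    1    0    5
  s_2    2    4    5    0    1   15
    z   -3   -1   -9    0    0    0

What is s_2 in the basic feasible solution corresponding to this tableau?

s_2 is basic (row 2); its value is the RHS of that row, 15.

15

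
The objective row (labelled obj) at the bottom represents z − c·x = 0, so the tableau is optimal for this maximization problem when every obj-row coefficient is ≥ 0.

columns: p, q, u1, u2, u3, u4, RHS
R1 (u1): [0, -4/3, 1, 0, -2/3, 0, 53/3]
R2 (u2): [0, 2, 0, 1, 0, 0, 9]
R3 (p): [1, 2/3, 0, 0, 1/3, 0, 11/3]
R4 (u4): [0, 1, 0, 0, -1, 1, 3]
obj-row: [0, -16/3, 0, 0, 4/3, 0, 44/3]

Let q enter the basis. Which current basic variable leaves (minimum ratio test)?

u4

Column q entries and ratios — u1: -4/3 ≤ 0, skip; u2: 9/2 = 9/2; p: (11/3)/(2/3) = 11/2; u4: 3/1 = 3.
Smallest ratio is 3 in the row of u4, so u4 leaves.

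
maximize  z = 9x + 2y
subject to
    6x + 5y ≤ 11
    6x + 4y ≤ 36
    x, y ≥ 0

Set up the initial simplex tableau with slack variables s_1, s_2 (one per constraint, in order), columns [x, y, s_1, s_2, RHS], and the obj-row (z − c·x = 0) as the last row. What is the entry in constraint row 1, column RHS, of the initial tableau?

The RHS of constraint 1 is b_1 = 11.

11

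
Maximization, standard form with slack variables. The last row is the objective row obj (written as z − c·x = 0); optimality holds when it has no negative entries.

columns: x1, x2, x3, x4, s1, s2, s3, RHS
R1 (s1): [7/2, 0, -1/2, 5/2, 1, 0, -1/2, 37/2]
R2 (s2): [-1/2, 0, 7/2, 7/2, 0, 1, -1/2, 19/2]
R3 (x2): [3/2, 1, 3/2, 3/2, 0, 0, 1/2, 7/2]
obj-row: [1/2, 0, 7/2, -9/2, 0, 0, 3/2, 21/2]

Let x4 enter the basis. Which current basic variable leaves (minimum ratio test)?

x2

Column x4 entries and ratios — s1: (37/2)/(5/2) = 37/5; s2: (19/2)/(7/2) = 19/7; x2: (7/2)/(3/2) = 7/3.
Smallest ratio is 7/3 in the row of x2, so x2 leaves.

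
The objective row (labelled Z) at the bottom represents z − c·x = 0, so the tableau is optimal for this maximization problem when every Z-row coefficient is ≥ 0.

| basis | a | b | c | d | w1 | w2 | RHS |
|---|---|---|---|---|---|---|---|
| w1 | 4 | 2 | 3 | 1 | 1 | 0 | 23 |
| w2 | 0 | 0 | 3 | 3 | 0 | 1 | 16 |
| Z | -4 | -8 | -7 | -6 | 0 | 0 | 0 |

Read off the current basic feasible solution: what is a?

a is not in the basis, so in the current basic feasible solution a = 0.

0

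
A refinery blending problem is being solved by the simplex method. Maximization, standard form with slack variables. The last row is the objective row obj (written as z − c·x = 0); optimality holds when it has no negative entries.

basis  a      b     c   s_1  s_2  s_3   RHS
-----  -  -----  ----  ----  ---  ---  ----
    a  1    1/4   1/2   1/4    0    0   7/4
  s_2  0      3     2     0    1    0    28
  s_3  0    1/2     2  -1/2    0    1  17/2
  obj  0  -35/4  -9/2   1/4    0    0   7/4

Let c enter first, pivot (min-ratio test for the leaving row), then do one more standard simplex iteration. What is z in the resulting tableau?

Ratio test on column c — row 1: (7/4)/(1/2) = 7/2; row 2: 28/2 = 14; row 3: (17/2)/2 = 17/4. Minimum is 7/2 at row 1 (a leaves); pivot element 1/2.
Pivot on row 1; the obj-row RHS becomes 7/4 − (-9/2)·(7/2) = 35/2.
Next entering variable (most negative obj-row entry -13/2): b.
Ratio test on column b — row 1: (7/2)/(1/2) = 7; row 2: 21/2 = 21/2; row 3: entry -1/2 ≤ 0. Minimum is 7 at row 1 (c leaves); pivot element 1/2.
After the second pivot the obj-row RHS is 35/2 − (-13/2)·7 = 63.

63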